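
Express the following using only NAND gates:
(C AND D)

((C NAND D) NAND (C NAND D))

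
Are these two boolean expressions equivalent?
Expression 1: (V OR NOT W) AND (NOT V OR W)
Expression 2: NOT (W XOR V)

Yes, they are equivalent — the two output columns agree on all 4 assignments:
V | W | Expression 1 | Expression 2
-----------------------------------
0 | 0 | 1 | 1
0 | 1 | 0 | 0
1 | 0 | 0 | 0
1 | 1 | 1 | 1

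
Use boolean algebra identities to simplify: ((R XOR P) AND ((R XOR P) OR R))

By absorption (E AND (E OR v) = E):
= (R XOR P)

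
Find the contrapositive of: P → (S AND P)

Contrapositive: NOT (S AND P) → NOT P
Note: A statement and its contrapositive are logically equivalent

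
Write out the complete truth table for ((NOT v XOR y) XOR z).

v | y | z | Output
------------------
0 | 0 | 0 | 1
0 | 0 | 1 | 0
0 | 1 | 0 | 0
0 | 1 | 1 | 1
1 | 0 | 0 | 0
1 | 0 | 1 | 1
1 | 1 | 0 | 1
1 | 1 | 1 | 0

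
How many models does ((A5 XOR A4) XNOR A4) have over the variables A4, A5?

Satisfying assignments: (0,0), (1,0)
Count: 2 out of 4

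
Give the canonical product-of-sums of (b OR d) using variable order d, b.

ΠM(0) = (d OR b)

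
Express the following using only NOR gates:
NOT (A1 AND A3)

(((A1 NOR A1) NOR (A3 NOR A3)) NOR ((A1 NOR A1) NOR (A3 NOR A3)))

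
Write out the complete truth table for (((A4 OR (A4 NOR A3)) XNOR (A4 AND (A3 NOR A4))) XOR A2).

A3 | A4 | A2 | Output
---------------------
0 | 0 | 0 | 0
0 | 0 | 1 | 1
0 | 1 | 0 | 0
0 | 1 | 1 | 1
1 | 0 | 0 | 1
1 | 0 | 1 | 0
1 | 1 | 0 | 0
1 | 1 | 1 | 1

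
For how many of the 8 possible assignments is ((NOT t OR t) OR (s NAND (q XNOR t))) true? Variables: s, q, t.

Satisfying assignments: (0,0,0), (0,0,1), (0,1,0), (0,1,1), (1,0,0), (1,0,1), (1,1,0), (1,1,1)
Count: 8 out of 8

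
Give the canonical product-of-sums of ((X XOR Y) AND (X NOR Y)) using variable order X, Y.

ΠM(0, 1, 2, 3) = (X OR Y) AND (X OR NOT Y) AND (NOT X OR Y) AND (NOT X OR NOT Y)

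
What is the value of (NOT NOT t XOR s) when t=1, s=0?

Substituting: (NOT NOT 1 XOR 0)
= 1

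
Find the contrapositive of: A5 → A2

Contrapositive: NOT A2 → NOT A5
Note: A statement and its contrapositive are logically equivalent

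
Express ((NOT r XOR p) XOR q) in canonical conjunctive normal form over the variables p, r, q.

(p OR r OR NOT q) AND (p OR NOT r OR q) AND (NOT p OR r OR q) AND (NOT p OR NOT r OR NOT q)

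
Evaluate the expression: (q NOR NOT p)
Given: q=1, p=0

Substituting: (1 NOR NOT 0)
= 0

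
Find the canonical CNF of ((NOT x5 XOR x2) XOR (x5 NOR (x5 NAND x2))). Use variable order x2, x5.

(x2 OR NOT x5) AND (NOT x2 OR x5)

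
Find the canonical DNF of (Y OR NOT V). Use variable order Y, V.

(NOT Y AND NOT V) OR (Y AND NOT V) OR (Y AND V)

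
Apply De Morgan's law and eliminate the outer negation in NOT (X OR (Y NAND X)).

NOT X AND NOT (Y NAND X)
De Morgan's: NOT(OR of terms) = AND of negations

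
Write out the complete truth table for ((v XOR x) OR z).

v | z | x | Output
------------------
0 | 0 | 0 | 0
0 | 0 | 1 | 1
0 | 1 | 0 | 1
0 | 1 | 1 | 1
1 | 0 | 0 | 1
1 | 0 | 1 | 0
1 | 1 | 0 | 1
1 | 1 | 1 | 1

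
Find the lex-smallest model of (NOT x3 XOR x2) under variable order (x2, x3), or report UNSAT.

x2=0, x3=0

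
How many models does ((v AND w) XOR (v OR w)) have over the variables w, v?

Satisfying assignments: (0,1), (1,0)
Count: 2 out of 4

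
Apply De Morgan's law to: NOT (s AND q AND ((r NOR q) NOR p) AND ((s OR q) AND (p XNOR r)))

NOT s OR NOT q OR NOT ((r NOR q) NOR p) OR NOT ((s OR q) AND (p XNOR r))
De Morgan's: NOT(AND of terms) = OR of negations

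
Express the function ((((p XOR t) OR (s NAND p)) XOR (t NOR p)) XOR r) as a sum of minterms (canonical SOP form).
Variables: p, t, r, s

Σm(2, 3, 4, 5, 8, 9, 12, 15) = (NOT p AND NOT t AND r AND NOT s) OR (NOT p AND NOT t AND r AND s) OR (NOT p AND t AND NOT r AND NOT s) OR (NOT p AND t AND NOT r AND s) OR (p AND NOT t AND NOT r AND NOT s) OR (p AND NOT t AND NOT r AND s) OR (p AND t AND NOT r AND NOT s) OR (p AND t AND r AND s)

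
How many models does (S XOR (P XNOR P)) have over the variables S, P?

Satisfying assignments: (0,0), (0,1)
Count: 2 out of 4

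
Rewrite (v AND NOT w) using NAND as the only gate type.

((v NAND (w NAND w)) NAND (v NAND (w NAND w)))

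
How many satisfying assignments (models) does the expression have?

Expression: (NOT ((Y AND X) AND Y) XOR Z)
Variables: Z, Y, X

Satisfying assignments: (0,0,0), (0,0,1), (0,1,0), (1,1,1)
Count: 4 out of 8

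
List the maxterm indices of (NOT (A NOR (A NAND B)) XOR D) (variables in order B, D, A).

ΠM(2, 3, 6, 7) = (B OR NOT D OR A) AND (B OR NOT D OR NOT A) AND (NOT B OR NOT D OR A) AND (NOT B OR NOT D OR NOT A)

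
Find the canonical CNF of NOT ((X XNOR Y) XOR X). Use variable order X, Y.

(X OR Y) AND (NOT X OR Y)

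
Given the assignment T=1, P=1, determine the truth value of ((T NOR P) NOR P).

Substituting: ((1 NOR 1) NOR 1)
= 0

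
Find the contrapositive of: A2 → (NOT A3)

Contrapositive: A3 → NOT A2
Note: A statement and its contrapositive are logically equivalent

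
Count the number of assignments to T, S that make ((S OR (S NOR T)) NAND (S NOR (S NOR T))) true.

Satisfying assignments: (0,0), (0,1), (1,0), (1,1)
Count: 4 out of 4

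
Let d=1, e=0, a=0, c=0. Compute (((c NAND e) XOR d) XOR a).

Substituting: (((0 NAND 0) XOR 1) XOR 0)
= 0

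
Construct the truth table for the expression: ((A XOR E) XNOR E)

A | E | Output
--------------
0 | 0 | 1
0 | 1 | 1
1 | 0 | 0
1 | 1 | 0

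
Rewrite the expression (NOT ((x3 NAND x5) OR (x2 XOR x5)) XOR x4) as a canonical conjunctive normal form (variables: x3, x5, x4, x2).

(x3 OR x5 OR x4 OR x2) AND (x3 OR x5 OR x4 OR NOT x2) AND (x3 OR NOT x5 OR x4 OR x2) AND (x3 OR NOT x5 OR x4 OR NOT x2) AND (NOT x3 OR x5 OR x4 OR x2) AND (NOT x3 OR x5 OR x4 OR NOT x2) AND (NOT x3 OR NOT x5 OR x4 OR x2) AND (NOT x3 OR NOT x5 OR NOT x4 OR NOT x2)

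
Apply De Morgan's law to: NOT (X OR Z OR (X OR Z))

NOT X AND NOT Z AND NOT (X OR Z)
De Morgan's: NOT(OR of terms) = AND of negations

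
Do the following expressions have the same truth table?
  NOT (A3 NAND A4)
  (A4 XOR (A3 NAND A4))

No. Counterexample: with A3=0, A4=0, Expression 1 = 0 but Expression 2 = 1.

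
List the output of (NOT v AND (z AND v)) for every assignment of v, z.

v | z | Output
--------------
0 | 0 | 0
0 | 1 | 0
1 | 0 | 0
1 | 1 | 0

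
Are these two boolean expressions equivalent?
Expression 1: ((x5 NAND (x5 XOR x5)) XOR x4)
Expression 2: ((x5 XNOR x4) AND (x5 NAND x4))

No. Counterexample: with x4=0, x5=1, Expression 1 = 1 but Expression 2 = 0.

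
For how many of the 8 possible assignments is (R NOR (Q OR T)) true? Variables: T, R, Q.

Satisfying assignments: (0,0,0)
Count: 1 out of 8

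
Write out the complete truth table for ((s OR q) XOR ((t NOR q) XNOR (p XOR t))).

p | s | t | q | Output
----------------------
0 | 0 | 0 | 0 | 0
0 | 0 | 0 | 1 | 0
0 | 0 | 1 | 0 | 0
0 | 0 | 1 | 1 | 1
0 | 1 | 0 | 0 | 1
0 | 1 | 0 | 1 | 0
0 | 1 | 1 | 0 | 1
0 | 1 | 1 | 1 | 1
1 | 0 | 0 | 0 | 1
1 | 0 | 0 | 1 | 1
1 | 0 | 1 | 0 | 1
1 | 0 | 1 | 1 | 0
1 | 1 | 0 | 0 | 0
1 | 1 | 0 | 1 | 1
1 | 1 | 1 | 0 | 0
1 | 1 | 1 | 1 | 0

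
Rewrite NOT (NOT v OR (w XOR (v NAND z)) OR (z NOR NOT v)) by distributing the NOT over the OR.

v AND NOT (w XOR (v NAND z)) AND NOT (z NOR NOT v)
De Morgan's: NOT(OR of terms) = AND of negations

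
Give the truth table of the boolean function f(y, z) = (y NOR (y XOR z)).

y | z | Output
--------------
0 | 0 | 1
0 | 1 | 0
1 | 0 | 0
1 | 1 | 0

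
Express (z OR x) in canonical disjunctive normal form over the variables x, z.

(NOT x AND z) OR (x AND NOT z) OR (x AND z)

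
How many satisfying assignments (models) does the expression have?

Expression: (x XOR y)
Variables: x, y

Satisfying assignments: (0,1), (1,0)
Count: 2 out of 4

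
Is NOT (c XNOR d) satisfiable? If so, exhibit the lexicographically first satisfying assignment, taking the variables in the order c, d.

c=0, d=1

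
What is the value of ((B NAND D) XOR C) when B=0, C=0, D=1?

Substituting: ((0 NAND 1) XOR 0)
= 1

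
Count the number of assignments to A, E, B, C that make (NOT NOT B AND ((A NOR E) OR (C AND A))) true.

Satisfying assignments: (0,0,1,0), (0,0,1,1), (1,0,1,1), (1,1,1,1)
Count: 4 out of 16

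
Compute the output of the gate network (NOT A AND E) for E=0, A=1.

Substituting: (NOT 1 AND 0)
= 0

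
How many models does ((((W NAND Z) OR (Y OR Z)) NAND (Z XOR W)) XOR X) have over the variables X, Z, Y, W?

Satisfying assignments: (0,0,0,0), (0,0,1,0), (0,1,0,1), (0,1,1,1), (1,0,0,1), (1,0,1,1), (1,1,0,0), (1,1,1,0)
Count: 8 out of 16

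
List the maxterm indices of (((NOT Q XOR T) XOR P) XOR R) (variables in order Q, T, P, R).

ΠM(1, 2, 4, 7, 8, 11, 13, 14) = (Q OR T OR P OR NOT R) AND (Q OR T OR NOT P OR R) AND (Q OR NOT T OR P OR R) AND (Q OR NOT T OR NOT P OR NOT R) AND (NOT Q OR T OR P OR R) AND (NOT Q OR T OR NOT P OR NOT R) AND (NOT Q OR NOT T OR P OR NOT R) AND (NOT Q OR NOT T OR NOT P OR R)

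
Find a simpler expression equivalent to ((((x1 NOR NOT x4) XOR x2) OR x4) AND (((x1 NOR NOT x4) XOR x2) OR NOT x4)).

By distribution ((E OR v) AND (E OR NOT v) = E):
= ((x1 NOR NOT x4) XOR x2)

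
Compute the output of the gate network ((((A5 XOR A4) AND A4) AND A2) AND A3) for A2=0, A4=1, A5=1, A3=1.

Substituting: ((((1 XOR 1) AND 1) AND 0) AND 1)
= 0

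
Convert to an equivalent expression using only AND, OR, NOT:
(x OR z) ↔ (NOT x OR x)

((x OR z) AND (NOT x OR x)) OR (NOT (x OR z) AND NOT (NOT x OR x))
(Biconditional = both true or both false)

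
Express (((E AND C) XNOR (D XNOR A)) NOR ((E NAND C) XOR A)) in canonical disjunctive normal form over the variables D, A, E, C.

(D AND NOT A AND E AND C) OR (D AND A AND NOT E AND NOT C) OR (D AND A AND NOT E AND C) OR (D AND A AND E AND NOT C)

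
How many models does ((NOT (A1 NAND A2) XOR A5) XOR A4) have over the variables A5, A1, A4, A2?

Satisfying assignments: (0,0,1,0), (0,0,1,1), (0,1,0,1), (0,1,1,0), (1,0,0,0), (1,0,0,1), (1,1,0,0), (1,1,1,1)
Count: 8 out of 16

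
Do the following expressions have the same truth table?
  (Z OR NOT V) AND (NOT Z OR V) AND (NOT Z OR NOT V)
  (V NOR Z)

Yes, they are equivalent — the two output columns agree on all 4 assignments:
Z | V | Expression 1 | Expression 2
-----------------------------------
0 | 0 | 1 | 1
0 | 1 | 0 | 0
1 | 0 | 0 | 0
1 | 1 | 0 | 0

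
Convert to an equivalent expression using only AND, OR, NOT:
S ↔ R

(S AND R) OR (NOT S AND NOT R)
(Biconditional = both true or both false)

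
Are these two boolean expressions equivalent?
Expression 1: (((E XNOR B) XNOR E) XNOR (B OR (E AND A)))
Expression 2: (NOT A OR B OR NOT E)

Yes, they are equivalent — the two output columns agree on all 8 assignments:
A | B | E | Expression 1 | Expression 2
---------------------------------------
0 | 0 | 0 | 1 | 1
0 | 0 | 1 | 1 | 1
0 | 1 | 0 | 1 | 1
0 | 1 | 1 | 1 | 1
1 | 0 | 0 | 1 | 1
1 | 0 | 1 | 0 | 0
1 | 1 | 0 | 1 | 1
1 | 1 | 1 | 1 | 1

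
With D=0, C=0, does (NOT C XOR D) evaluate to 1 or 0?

Substituting: (NOT 0 XOR 0)
= 1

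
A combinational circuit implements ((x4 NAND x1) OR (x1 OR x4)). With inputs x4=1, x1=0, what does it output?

Substituting: ((1 NAND 0) OR (0 OR 1))
= 1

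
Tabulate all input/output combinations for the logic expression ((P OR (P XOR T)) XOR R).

T | R | P | Output
------------------
0 | 0 | 0 | 0
0 | 0 | 1 | 1
0 | 1 | 0 | 1
0 | 1 | 1 | 0
1 | 0 | 0 | 1
1 | 0 | 1 | 1
1 | 1 | 0 | 0
1 | 1 | 1 | 0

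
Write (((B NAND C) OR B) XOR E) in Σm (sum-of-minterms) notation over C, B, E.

Σm(0, 2, 4, 6) = (NOT C AND NOT B AND NOT E) OR (NOT C AND B AND NOT E) OR (C AND NOT B AND NOT E) OR (C AND B AND NOT E)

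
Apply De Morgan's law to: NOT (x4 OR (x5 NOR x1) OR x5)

NOT x4 AND NOT (x5 NOR x1) AND NOT x5
De Morgan's: NOT(OR of terms) = AND of negations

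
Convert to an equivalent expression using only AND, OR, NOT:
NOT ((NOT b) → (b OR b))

(NOT b) AND NOT (b OR b)
(Negated implication: NOT(A → B) = A AND NOT B)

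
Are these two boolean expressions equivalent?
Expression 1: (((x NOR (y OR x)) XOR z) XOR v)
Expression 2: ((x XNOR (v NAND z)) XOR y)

No. Counterexample: with x=0, z=0, y=0, v=0, Expression 1 = 1 but Expression 2 = 0.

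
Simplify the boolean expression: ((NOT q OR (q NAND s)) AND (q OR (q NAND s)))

By distribution ((E OR v) AND (E OR NOT v) = E):
= (q NAND s)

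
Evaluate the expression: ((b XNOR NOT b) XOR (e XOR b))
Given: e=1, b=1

Substituting: ((1 XNOR NOT 1) XOR (1 XOR 1))
= 0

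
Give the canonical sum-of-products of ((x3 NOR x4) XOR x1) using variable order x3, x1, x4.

Σm(0, 3, 6, 7) = (NOT x3 AND NOT x1 AND NOT x4) OR (NOT x3 AND x1 AND x4) OR (x3 AND x1 AND NOT x4) OR (x3 AND x1 AND x4)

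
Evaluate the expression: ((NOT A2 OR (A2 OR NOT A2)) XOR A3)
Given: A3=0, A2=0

Substituting: ((NOT 0 OR (0 OR NOT 0)) XOR 0)
= 1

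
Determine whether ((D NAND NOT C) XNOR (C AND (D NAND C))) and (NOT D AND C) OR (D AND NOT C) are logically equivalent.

Yes, they are equivalent — the two output columns agree on all 4 assignments:
D | C | Expression 1 | Expression 2
-----------------------------------
0 | 0 | 0 | 0
0 | 1 | 1 | 1
1 | 0 | 1 | 1
1 | 1 | 0 | 0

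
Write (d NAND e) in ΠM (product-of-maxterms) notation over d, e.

ΠM(3) = (NOT d OR NOT e)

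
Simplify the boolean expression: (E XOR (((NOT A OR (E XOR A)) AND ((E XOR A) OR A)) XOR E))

By XOR self-cancellation ((E XOR v) XOR v = E) then distribution ((E OR v) AND (E OR NOT v) = E):
= (E XOR A)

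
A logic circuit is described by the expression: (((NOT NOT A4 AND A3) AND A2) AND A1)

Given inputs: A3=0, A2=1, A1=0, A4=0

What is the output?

Substituting: (((NOT NOT 0 AND 0) AND 1) AND 0)
= 0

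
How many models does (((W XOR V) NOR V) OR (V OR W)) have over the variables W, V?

Satisfying assignments: (0,0), (0,1), (1,0), (1,1)
Count: 4 out of 4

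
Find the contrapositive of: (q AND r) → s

Contrapositive: NOT s → NOT (q AND r)
Note: A statement and its contrapositive are logically equivalent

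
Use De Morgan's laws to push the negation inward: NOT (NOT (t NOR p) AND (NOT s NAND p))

(t NOR p) OR NOT (NOT s NAND p)
De Morgan's: NOT(AND of terms) = OR of negations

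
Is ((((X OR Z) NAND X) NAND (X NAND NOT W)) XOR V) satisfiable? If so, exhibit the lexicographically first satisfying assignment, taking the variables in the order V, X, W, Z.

V=0, X=1, W=0, Z=0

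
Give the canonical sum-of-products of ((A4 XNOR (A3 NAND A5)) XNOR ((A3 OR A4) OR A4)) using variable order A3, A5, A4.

Σm(0, 1, 2, 3, 5, 6) = (NOT A3 AND NOT A5 AND NOT A4) OR (NOT A3 AND NOT A5 AND A4) OR (NOT A3 AND A5 AND NOT A4) OR (NOT A3 AND A5 AND A4) OR (A3 AND NOT A5 AND A4) OR (A3 AND A5 AND NOT A4)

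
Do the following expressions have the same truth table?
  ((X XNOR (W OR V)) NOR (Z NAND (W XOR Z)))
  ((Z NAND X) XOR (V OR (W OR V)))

No. Counterexample: with W=0, V=0, Z=0, X=0, Expression 1 = 0 but Expression 2 = 1.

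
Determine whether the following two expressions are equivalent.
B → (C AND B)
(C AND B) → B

No, Converse is not equivalent to original (counterexample: B=1, C=0)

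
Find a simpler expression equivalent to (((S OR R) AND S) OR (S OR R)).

By absorption (E OR (E AND v) = E):
= (S OR R)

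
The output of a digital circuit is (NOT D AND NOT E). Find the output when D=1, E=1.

Substituting: (NOT 1 AND NOT 1)
= 0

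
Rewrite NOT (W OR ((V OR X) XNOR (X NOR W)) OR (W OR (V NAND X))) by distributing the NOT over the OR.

NOT W AND NOT ((V OR X) XNOR (X NOR W)) AND NOT (W OR (V NAND X))
De Morgan's: NOT(OR of terms) = AND of negations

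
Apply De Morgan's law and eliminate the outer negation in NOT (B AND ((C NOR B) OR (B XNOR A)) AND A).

NOT B OR NOT ((C NOR B) OR (B XNOR A)) OR NOT A
De Morgan's: NOT(AND of terms) = OR of negations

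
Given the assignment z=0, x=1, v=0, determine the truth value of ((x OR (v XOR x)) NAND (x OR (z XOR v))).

Substituting: ((1 OR (0 XOR 1)) NAND (1 OR (0 XOR 0)))
= 0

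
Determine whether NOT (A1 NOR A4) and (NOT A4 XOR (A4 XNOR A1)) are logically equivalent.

No. Counterexample: with A4=1, A1=0, Expression 1 = 1 but Expression 2 = 0.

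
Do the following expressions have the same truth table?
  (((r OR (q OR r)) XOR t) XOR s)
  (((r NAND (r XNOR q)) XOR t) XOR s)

No. Counterexample: with t=0, r=0, q=0, s=0, Expression 1 = 0 but Expression 2 = 1.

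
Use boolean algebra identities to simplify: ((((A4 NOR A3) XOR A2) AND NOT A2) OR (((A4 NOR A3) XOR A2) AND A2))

By distribution ((E AND v) OR (E AND NOT v) = E):
= ((A4 NOR A3) XOR A2)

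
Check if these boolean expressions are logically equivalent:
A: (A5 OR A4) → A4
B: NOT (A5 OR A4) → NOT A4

No, Inverse is not equivalent to original (counterexample: A4=0, A5=1)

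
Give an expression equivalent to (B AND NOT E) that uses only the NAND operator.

((B NAND (E NAND E)) NAND (B NAND (E NAND E)))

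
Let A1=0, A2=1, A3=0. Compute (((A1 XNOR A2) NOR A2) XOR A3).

Substituting: (((0 XNOR 1) NOR 1) XOR 0)
= 0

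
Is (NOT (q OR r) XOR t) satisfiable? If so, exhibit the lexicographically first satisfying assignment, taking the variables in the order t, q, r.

t=0, q=0, r=0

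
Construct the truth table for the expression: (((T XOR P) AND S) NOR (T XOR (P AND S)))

T | S | P | Output
------------------
0 | 0 | 0 | 1
0 | 0 | 1 | 1
0 | 1 | 0 | 1
0 | 1 | 1 | 0
1 | 0 | 0 | 0
1 | 0 | 1 | 0
1 | 1 | 0 | 0
1 | 1 | 1 | 1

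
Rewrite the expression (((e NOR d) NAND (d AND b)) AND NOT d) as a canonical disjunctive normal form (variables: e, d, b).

(NOT e AND NOT d AND NOT b) OR (NOT e AND NOT d AND b) OR (e AND NOT d AND NOT b) OR (e AND NOT d AND b)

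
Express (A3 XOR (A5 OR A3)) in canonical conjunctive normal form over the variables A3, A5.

(A3 OR A5) AND (NOT A3 OR A5) AND (NOT A3 OR NOT A5)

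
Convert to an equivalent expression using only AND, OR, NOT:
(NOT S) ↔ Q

((NOT S) AND Q) OR (S AND NOT Q)
(Biconditional = both true or both false)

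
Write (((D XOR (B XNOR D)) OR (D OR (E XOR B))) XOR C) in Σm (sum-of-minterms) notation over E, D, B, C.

Σm(0, 2, 4, 6, 8, 11, 12, 14) = (NOT E AND NOT D AND NOT B AND NOT C) OR (NOT E AND NOT D AND B AND NOT C) OR (NOT E AND D AND NOT B AND NOT C) OR (NOT E AND D AND B AND NOT C) OR (E AND NOT D AND NOT B AND NOT C) OR (E AND NOT D AND B AND C) OR (E AND D AND NOT B AND NOT C) OR (E AND D AND B AND NOT C)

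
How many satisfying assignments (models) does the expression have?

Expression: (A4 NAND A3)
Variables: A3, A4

Satisfying assignments: (0,0), (0,1), (1,0)
Count: 3 out of 4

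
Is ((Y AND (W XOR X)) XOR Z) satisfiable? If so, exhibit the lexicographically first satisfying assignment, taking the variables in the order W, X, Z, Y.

W=0, X=0, Z=1, Y=0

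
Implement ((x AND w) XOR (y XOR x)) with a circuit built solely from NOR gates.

((((((x NOR x) NOR (w NOR w)) NOR ((((y NOR x) NOR (y NOR x)) NOR ((y NOR x) NOR (y NOR x))) NOR ((((y NOR y) NOR (x NOR x)) NOR ((y NOR y) NOR (x NOR x))) NOR (((y NOR y) NOR (x NOR x)) NOR ((y NOR y) NOR (x NOR x)))))) NOR (((x NOR x) NOR (w NOR w)) NOR ((((y NOR x) NOR (y NOR x)) NOR ((y NOR x) NOR (y NOR x))) NOR ((((y NOR y) NOR (x NOR x)) NOR ((y NOR y) NOR (x NOR x))) NOR (((y NOR y) NOR (x NOR x)) NOR ((y NOR y) NOR (x NOR x))))))) NOR ((((x NOR x) NOR (w NOR w)) NOR ((((y NOR x) NOR (y NOR x)) NOR ((y NOR x) NOR (y NOR x))) NOR ((((y NOR y) NOR (x NOR x)) NOR ((y NOR y) NOR (x NOR x))) NOR (((y NOR y) NOR (x NOR x)) NOR ((y NOR y) NOR (x NOR x)))))) NOR (((x NOR x) NOR (w NOR w)) NOR ((((y NOR x) NOR (y NOR x)) NOR ((y NOR x) NOR (y NOR x))) NOR ((((y NOR y) NOR (x NOR x)) NOR ((y NOR y) NOR (x NOR x))) NOR (((y NOR y) NOR (x NOR x)) NOR ((y NOR y) NOR (x NOR x)))))))) NOR ((((((x NOR x) NOR (w NOR w)) NOR ((x NOR x) NOR (w NOR w))) NOR (((((y NOR x) NOR (y NOR x)) NOR ((y NOR x) NOR (y NOR x))) NOR ((((y NOR y) NOR (x NOR x)) NOR ((y NOR y) NOR (x NOR x))) NOR (((y NOR y) NOR (x NOR x)) NOR ((y NOR y) NOR (x NOR x))))) NOR ((((y NOR x) NOR (y NOR x)) NOR ((y NOR x) NOR (y NOR x))) NOR ((((y NOR y) NOR (x NOR x)) NOR ((y NOR y) NOR (x NOR x))) NOR (((y NOR y) NOR (x NOR x)) NOR ((y NOR y) NOR (x NOR x))))))) NOR ((((x NOR x) NOR (w NOR w)) NOR ((x NOR x) NOR (w NOR w))) NOR (((((y NOR x) NOR (y NOR x)) NOR ((y NOR x) NOR (y NOR x))) NOR ((((y NOR y) NOR (x NOR x)) NOR ((y NOR y) NOR (x NOR x))) NOR (((y NOR y) NOR (x NOR x)) NOR ((y NOR y) NOR (x NOR x))))) NOR ((((y NOR x) NOR (y NOR x)) NOR ((y NOR x) NOR (y NOR x))) NOR ((((y NOR y) NOR (x NOR x)) NOR ((y NOR y) NOR (x NOR x))) NOR (((y NOR y) NOR (x NOR x)) NOR ((y NOR y) NOR (x NOR x)))))))) NOR (((((x NOR x) NOR (w NOR w)) NOR ((x NOR x) NOR (w NOR w))) NOR (((((y NOR x) NOR (y NOR x)) NOR ((y NOR x) NOR (y NOR x))) NOR ((((y NOR y) NOR (x NOR x)) NOR ((y NOR y) NOR (x NOR x))) NOR (((y NOR y) NOR (x NOR x)) NOR ((y NOR y) NOR (x NOR x))))) NOR ((((y NOR x) NOR (y NOR x)) NOR ((y NOR x) NOR (y NOR x))) NOR ((((y NOR y) NOR (x NOR x)) NOR ((y NOR y) NOR (x NOR x))) NOR (((y NOR y) NOR (x NOR x)) NOR ((y NOR y) NOR (x NOR x))))))) NOR ((((x NOR x) NOR (w NOR w)) NOR ((x NOR x) NOR (w NOR w))) NOR (((((y NOR x) NOR (y NOR x)) NOR ((y NOR x) NOR (y NOR x))) NOR ((((y NOR y) NOR (x NOR x)) NOR ((y NOR y) NOR (x NOR x))) NOR (((y NOR y) NOR (x NOR x)) NOR ((y NOR y) NOR (x NOR x))))) NOR ((((y NOR x) NOR (y NOR x)) NOR ((y NOR x) NOR (y NOR x))) NOR ((((y NOR y) NOR (x NOR x)) NOR ((y NOR y) NOR (x NOR x))) NOR (((y NOR y) NOR (x NOR x)) NOR ((y NOR y) NOR (x NOR x))))))))))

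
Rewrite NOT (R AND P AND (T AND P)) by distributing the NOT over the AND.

NOT R OR NOT P OR NOT (T AND P)
De Morgan's: NOT(AND of terms) = OR of negations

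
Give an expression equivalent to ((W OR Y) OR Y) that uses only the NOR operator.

((((W NOR Y) NOR (W NOR Y)) NOR Y) NOR (((W NOR Y) NOR (W NOR Y)) NOR Y))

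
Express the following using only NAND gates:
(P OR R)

((P NAND P) NAND (R NAND R))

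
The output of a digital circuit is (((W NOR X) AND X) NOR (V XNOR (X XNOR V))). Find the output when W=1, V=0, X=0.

Substituting: (((1 NOR 0) AND 0) NOR (0 XNOR (0 XNOR 0)))
= 1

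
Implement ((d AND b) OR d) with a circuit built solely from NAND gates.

((((d NAND b) NAND (d NAND b)) NAND ((d NAND b) NAND (d NAND b))) NAND (d NAND d))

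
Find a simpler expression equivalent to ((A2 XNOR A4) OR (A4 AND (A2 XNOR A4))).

By absorption (E OR (E AND v) = E):
= (A2 XNOR A4)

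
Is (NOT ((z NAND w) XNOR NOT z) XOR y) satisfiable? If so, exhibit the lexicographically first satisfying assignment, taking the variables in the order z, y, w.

z=0, y=1, w=0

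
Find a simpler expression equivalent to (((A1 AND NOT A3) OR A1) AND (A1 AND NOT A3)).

By absorption (E AND (E OR v) = E):
= (A1 AND NOT A3)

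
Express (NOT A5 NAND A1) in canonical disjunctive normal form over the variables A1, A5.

(NOT A1 AND NOT A5) OR (NOT A1 AND A5) OR (A1 AND A5)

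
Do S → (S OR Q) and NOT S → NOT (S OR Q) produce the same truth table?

No, Inverse is not equivalent to original (counterexample: S=0, Q=1)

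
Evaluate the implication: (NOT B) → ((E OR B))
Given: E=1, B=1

Antecedent (NOT B) = 0; consequent ((E OR B)) = 1.
0 → 1 = 1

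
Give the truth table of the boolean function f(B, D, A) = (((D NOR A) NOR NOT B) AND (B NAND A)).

B | D | A | Output
------------------
0 | 0 | 0 | 0
0 | 0 | 1 | 0
0 | 1 | 0 | 0
0 | 1 | 1 | 0
1 | 0 | 0 | 0
1 | 0 | 1 | 0
1 | 1 | 0 | 1
1 | 1 | 1 | 0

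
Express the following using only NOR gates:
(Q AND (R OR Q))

((Q NOR Q) NOR (((R NOR Q) NOR (R NOR Q)) NOR ((R NOR Q) NOR (R NOR Q))))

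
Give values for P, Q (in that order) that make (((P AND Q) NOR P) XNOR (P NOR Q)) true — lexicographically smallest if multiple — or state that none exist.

P=0, Q=0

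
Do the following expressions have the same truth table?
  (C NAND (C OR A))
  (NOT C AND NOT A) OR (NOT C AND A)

Yes, they are equivalent — the two output columns agree on all 4 assignments:
C | A | Expression 1 | Expression 2
-----------------------------------
0 | 0 | 1 | 1
0 | 1 | 1 | 1
1 | 0 | 0 | 0
1 | 1 | 0 | 0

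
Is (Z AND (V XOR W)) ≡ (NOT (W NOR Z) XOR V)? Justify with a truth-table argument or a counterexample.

No. Counterexample: with Z=0, V=0, W=1, Expression 1 = 0 but Expression 2 = 1.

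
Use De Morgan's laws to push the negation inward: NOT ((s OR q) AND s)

NOT (s OR q) OR NOT s
De Morgan's: NOT(AND of terms) = OR of negations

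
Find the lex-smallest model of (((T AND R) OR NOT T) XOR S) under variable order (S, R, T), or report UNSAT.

S=0, R=0, T=0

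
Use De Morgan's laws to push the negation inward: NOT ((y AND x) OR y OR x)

NOT (y AND x) AND NOT y AND NOT x
De Morgan's: NOT(OR of terms) = AND of negations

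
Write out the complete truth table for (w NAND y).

y | w | Output
--------------
0 | 0 | 1
0 | 1 | 1
1 | 0 | 1
1 | 1 | 0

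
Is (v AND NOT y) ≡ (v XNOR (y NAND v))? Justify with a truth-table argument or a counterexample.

Yes, they are equivalent — the two output columns agree on all 4 assignments:
v | y | Expression 1 | Expression 2
-----------------------------------
0 | 0 | 0 | 0
0 | 1 | 0 | 0
1 | 0 | 1 | 1
1 | 1 | 0 | 0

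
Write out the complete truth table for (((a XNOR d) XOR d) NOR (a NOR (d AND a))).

d | a | Output
--------------
0 | 0 | 0
0 | 1 | 1
1 | 0 | 0
1 | 1 | 1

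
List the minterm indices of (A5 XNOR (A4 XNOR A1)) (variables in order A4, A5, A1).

Σm(1, 2, 4, 7) = (NOT A4 AND NOT A5 AND A1) OR (NOT A4 AND A5 AND NOT A1) OR (A4 AND NOT A5 AND NOT A1) OR (A4 AND A5 AND A1)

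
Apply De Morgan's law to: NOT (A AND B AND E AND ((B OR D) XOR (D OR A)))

NOT A OR NOT B OR NOT E OR NOT ((B OR D) XOR (D OR A))
De Morgan's: NOT(AND of terms) = OR of negations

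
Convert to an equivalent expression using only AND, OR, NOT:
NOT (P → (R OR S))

P AND NOT (R OR S)
(Negated implication: NOT(A → B) = A AND NOT B)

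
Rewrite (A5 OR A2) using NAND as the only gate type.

((A5 NAND A5) NAND (A2 NAND A2))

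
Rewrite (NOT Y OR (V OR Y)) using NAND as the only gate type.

(((Y NAND Y) NAND (Y NAND Y)) NAND (((V NAND V) NAND (Y NAND Y)) NAND ((V NAND V) NAND (Y NAND Y))))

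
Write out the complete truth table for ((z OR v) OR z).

v | z | Output
--------------
0 | 0 | 0
0 | 1 | 1
1 | 0 | 1
1 | 1 | 1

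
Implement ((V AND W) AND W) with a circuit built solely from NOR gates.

((((V NOR V) NOR (W NOR W)) NOR ((V NOR V) NOR (W NOR W))) NOR (W NOR W))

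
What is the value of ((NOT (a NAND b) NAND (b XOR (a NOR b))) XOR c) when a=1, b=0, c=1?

Substituting: ((NOT (1 NAND 0) NAND (0 XOR (1 NOR 0))) XOR 1)
= 0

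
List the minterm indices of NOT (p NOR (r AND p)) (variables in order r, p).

Σm(1, 3) = (NOT r AND p) OR (r AND p)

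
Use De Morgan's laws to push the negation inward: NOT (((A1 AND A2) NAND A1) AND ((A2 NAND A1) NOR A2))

NOT ((A1 AND A2) NAND A1) OR NOT ((A2 NAND A1) NOR A2)
De Morgan's: NOT(AND of terms) = OR of negations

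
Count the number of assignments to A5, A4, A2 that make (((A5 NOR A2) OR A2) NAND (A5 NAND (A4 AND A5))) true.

Satisfying assignments: (1,0,0), (1,1,0), (1,1,1)
Count: 3 out of 8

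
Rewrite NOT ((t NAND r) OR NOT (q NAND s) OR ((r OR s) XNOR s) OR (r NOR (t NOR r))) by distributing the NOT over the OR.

NOT (t NAND r) AND (q NAND s) AND NOT ((r OR s) XNOR s) AND NOT (r NOR (t NOR r))
De Morgan's: NOT(OR of terms) = AND of negations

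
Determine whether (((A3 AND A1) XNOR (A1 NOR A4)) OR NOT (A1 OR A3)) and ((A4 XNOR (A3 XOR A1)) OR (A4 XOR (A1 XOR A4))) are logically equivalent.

No. Counterexample: with A3=0, A1=0, A4=1, Expression 1 = 1 but Expression 2 = 0.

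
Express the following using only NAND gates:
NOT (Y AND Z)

(((Y NAND Z) NAND (Y NAND Z)) NAND ((Y NAND Z) NAND (Y NAND Z)))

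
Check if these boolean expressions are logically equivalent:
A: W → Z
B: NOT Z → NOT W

Yes, Contrapositive is always equivalent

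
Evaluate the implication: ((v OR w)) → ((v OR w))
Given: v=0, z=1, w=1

Antecedent ((v OR w)) = 1; consequent ((v OR w)) = 1.
1 → 1 = 1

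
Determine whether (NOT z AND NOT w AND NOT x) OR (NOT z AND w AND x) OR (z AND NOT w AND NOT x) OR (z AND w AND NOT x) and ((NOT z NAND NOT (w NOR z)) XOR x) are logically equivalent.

Yes, they are equivalent — the two output columns agree on all 8 assignments:
z | w | x | Expression 1 | Expression 2
---------------------------------------
0 | 0 | 0 | 1 | 1
0 | 0 | 1 | 0 | 0
0 | 1 | 0 | 0 | 0
0 | 1 | 1 | 1 | 1
1 | 0 | 0 | 1 | 1
1 | 0 | 1 | 0 | 0
1 | 1 | 0 | 1 | 1
1 | 1 | 1 | 0 | 0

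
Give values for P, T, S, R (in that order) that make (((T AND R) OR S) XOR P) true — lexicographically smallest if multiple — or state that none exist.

P=0, T=0, S=1, R=0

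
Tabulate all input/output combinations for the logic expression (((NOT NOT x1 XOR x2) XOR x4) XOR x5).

x2 | x4 | x5 | x1 | Output
--------------------------
0 | 0 | 0 | 0 | 0
0 | 0 | 0 | 1 | 1
0 | 0 | 1 | 0 | 1
0 | 0 | 1 | 1 | 0
0 | 1 | 0 | 0 | 1
0 | 1 | 0 | 1 | 0
0 | 1 | 1 | 0 | 0
0 | 1 | 1 | 1 | 1
1 | 0 | 0 | 0 | 1
1 | 0 | 0 | 1 | 0
1 | 0 | 1 | 0 | 0
1 | 0 | 1 | 1 | 1
1 | 1 | 0 | 0 | 0
1 | 1 | 0 | 1 | 1
1 | 1 | 1 | 0 | 1
1 | 1 | 1 | 1 | 0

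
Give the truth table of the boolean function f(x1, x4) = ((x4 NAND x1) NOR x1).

x1 | x4 | Output
----------------
0 | 0 | 0
0 | 1 | 0
1 | 0 | 0
1 | 1 | 0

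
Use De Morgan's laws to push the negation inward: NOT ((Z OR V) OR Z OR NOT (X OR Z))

NOT (Z OR V) AND NOT Z AND (X OR Z)
De Morgan's: NOT(OR of terms) = AND of negations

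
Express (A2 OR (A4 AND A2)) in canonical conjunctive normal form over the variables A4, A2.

(A4 OR A2) AND (NOT A4 OR A2)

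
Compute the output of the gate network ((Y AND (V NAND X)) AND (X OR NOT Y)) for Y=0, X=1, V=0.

Substituting: ((0 AND (0 NAND 1)) AND (1 OR NOT 0))
= 0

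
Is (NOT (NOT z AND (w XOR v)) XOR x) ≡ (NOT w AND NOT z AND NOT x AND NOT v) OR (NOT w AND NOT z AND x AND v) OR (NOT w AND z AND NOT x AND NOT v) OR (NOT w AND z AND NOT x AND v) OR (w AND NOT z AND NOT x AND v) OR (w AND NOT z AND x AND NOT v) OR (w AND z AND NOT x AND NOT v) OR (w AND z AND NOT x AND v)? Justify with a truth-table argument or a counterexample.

Yes, they are equivalent — the two output columns agree on all 16 assignments:
w | z | x | v | Expression 1 | Expression 2
-------------------------------------------
0 | 0 | 0 | 0 | 1 | 1
0 | 0 | 0 | 1 | 0 | 0
0 | 0 | 1 | 0 | 0 | 0
0 | 0 | 1 | 1 | 1 | 1
0 | 1 | 0 | 0 | 1 | 1
0 | 1 | 0 | 1 | 1 | 1
0 | 1 | 1 | 0 | 0 | 0
0 | 1 | 1 | 1 | 0 | 0
1 | 0 | 0 | 0 | 0 | 0
1 | 0 | 0 | 1 | 1 | 1
1 | 0 | 1 | 0 | 1 | 1
1 | 0 | 1 | 1 | 0 | 0
1 | 1 | 0 | 0 | 1 | 1
1 | 1 | 0 | 1 | 1 | 1
1 | 1 | 1 | 0 | 0 | 0
1 | 1 | 1 | 1 | 0 | 0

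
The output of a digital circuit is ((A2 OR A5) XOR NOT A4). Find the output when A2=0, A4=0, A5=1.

Substituting: ((0 OR 1) XOR NOT 0)
= 0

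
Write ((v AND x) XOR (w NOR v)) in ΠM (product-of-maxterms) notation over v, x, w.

ΠM(1, 3, 4, 5) = (v OR x OR NOT w) AND (v OR NOT x OR NOT w) AND (NOT v OR x OR w) AND (NOT v OR x OR NOT w)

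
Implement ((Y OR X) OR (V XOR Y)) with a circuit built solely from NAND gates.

((((Y NAND Y) NAND (X NAND X)) NAND ((Y NAND Y) NAND (X NAND X))) NAND (((V NAND (V NAND Y)) NAND (Y NAND (V NAND Y))) NAND ((V NAND (V NAND Y)) NAND (Y NAND (V NAND Y)))))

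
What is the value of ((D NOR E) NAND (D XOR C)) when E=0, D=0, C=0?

Substituting: ((0 NOR 0) NAND (0 XOR 0))
= 1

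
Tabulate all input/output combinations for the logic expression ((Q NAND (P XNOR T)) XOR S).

P | S | T | Q | Output
----------------------
0 | 0 | 0 | 0 | 1
0 | 0 | 0 | 1 | 0
0 | 0 | 1 | 0 | 1
0 | 0 | 1 | 1 | 1
0 | 1 | 0 | 0 | 0
0 | 1 | 0 | 1 | 1
0 | 1 | 1 | 0 | 0
0 | 1 | 1 | 1 | 0
1 | 0 | 0 | 0 | 1
1 | 0 | 0 | 1 | 1
1 | 0 | 1 | 0 | 1
1 | 0 | 1 | 1 | 0
1 | 1 | 0 | 0 | 0
1 | 1 | 0 | 1 | 0
1 | 1 | 1 | 0 | 0
1 | 1 | 1 | 1 | 1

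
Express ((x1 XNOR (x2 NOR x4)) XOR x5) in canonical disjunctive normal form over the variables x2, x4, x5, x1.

(NOT x2 AND NOT x4 AND NOT x5 AND x1) OR (NOT x2 AND NOT x4 AND x5 AND NOT x1) OR (NOT x2 AND x4 AND NOT x5 AND NOT x1) OR (NOT x2 AND x4 AND x5 AND x1) OR (x2 AND NOT x4 AND NOT x5 AND NOT x1) OR (x2 AND NOT x4 AND x5 AND x1) OR (x2 AND x4 AND NOT x5 AND NOT x1) OR (x2 AND x4 AND x5 AND x1)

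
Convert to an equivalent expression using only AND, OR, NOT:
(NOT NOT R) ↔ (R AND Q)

((NOT NOT R) AND (R AND Q)) OR (NOT R AND NOT (R AND Q))
(Biconditional = both true or both false)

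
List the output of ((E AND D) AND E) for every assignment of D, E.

D | E | Output
--------------
0 | 0 | 0
0 | 1 | 0
1 | 0 | 0
1 | 1 | 1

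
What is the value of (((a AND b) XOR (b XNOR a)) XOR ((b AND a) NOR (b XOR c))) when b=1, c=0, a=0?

Substituting: (((0 AND 1) XOR (1 XNOR 0)) XOR ((1 AND 0) NOR (1 XOR 0)))
= 0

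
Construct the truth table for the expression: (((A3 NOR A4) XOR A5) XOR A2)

A4 | A3 | A5 | A2 | Output
--------------------------
0 | 0 | 0 | 0 | 1
0 | 0 | 0 | 1 | 0
0 | 0 | 1 | 0 | 0
0 | 0 | 1 | 1 | 1
0 | 1 | 0 | 0 | 0
0 | 1 | 0 | 1 | 1
0 | 1 | 1 | 0 | 1
0 | 1 | 1 | 1 | 0
1 | 0 | 0 | 0 | 0
1 | 0 | 0 | 1 | 1
1 | 0 | 1 | 0 | 1
1 | 0 | 1 | 1 | 0
1 | 1 | 0 | 0 | 0
1 | 1 | 0 | 1 | 1
1 | 1 | 1 | 0 | 1
1 | 1 | 1 | 1 | 0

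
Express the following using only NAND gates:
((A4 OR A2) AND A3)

((((A4 NAND A4) NAND (A2 NAND A2)) NAND A3) NAND (((A4 NAND A4) NAND (A2 NAND A2)) NAND A3))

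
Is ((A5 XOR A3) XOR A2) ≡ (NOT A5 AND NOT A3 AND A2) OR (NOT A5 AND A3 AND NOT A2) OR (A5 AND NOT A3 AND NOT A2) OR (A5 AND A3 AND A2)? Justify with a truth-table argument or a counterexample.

Yes, they are equivalent — the two output columns agree on all 8 assignments:
A5 | A3 | A2 | Expression 1 | Expression 2
------------------------------------------
0 | 0 | 0 | 0 | 0
0 | 0 | 1 | 1 | 1
0 | 1 | 0 | 1 | 1
0 | 1 | 1 | 0 | 0
1 | 0 | 0 | 1 | 1
1 | 0 | 1 | 0 | 0
1 | 1 | 0 | 0 | 0
1 | 1 | 1 | 1 | 1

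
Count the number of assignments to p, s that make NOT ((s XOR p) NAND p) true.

Satisfying assignments: (1,0)
Count: 1 out of 4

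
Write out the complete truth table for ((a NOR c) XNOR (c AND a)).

c | a | Output
--------------
0 | 0 | 0
0 | 1 | 1
1 | 0 | 1
1 | 1 | 0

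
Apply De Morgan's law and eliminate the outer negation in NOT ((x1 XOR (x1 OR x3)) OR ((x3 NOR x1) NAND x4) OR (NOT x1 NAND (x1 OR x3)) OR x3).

NOT (x1 XOR (x1 OR x3)) AND NOT ((x3 NOR x1) NAND x4) AND NOT (NOT x1 NAND (x1 OR x3)) AND NOT x3
De Morgan's: NOT(OR of terms) = AND of negations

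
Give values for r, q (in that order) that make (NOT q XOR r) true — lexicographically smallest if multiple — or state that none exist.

r=0, q=0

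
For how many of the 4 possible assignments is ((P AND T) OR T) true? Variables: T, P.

Satisfying assignments: (1,0), (1,1)
Count: 2 out of 4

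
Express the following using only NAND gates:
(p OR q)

((p NAND p) NAND (q NAND q))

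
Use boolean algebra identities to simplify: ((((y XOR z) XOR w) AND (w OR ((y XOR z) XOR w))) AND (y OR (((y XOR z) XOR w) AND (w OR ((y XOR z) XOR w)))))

By absorption (E AND (E OR v) = E) then absorption (E AND (E OR v) = E):
= ((y XOR z) XOR w)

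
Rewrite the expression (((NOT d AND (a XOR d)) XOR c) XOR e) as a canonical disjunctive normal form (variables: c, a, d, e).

(NOT c AND NOT a AND NOT d AND e) OR (NOT c AND NOT a AND d AND e) OR (NOT c AND a AND NOT d AND NOT e) OR (NOT c AND a AND d AND e) OR (c AND NOT a AND NOT d AND NOT e) OR (c AND NOT a AND d AND NOT e) OR (c AND a AND NOT d AND e) OR (c AND a AND d AND NOT e)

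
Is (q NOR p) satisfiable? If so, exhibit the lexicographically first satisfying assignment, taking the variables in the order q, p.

q=0, p=0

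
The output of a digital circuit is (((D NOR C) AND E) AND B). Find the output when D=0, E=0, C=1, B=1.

Substituting: (((0 NOR 1) AND 0) AND 1)
= 0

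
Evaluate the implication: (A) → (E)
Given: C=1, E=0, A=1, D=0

Antecedent (A) = 1; consequent (E) = 0.
1 → 0 = 0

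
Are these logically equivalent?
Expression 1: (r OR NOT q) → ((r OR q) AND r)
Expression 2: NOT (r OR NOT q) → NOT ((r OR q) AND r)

No, Inverse is not equivalent to original (counterexample: r=0, q=0)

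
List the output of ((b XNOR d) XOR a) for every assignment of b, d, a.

b | d | a | Output
------------------
0 | 0 | 0 | 1
0 | 0 | 1 | 0
0 | 1 | 0 | 0
0 | 1 | 1 | 1
1 | 0 | 0 | 0
1 | 0 | 1 | 1
1 | 1 | 0 | 1
1 | 1 | 1 | 0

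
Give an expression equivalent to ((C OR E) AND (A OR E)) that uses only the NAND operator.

((((C NAND C) NAND (E NAND E)) NAND ((A NAND A) NAND (E NAND E))) NAND (((C NAND C) NAND (E NAND E)) NAND ((A NAND A) NAND (E NAND E))))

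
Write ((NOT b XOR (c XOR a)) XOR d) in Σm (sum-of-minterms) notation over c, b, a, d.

Σm(0, 3, 5, 6, 9, 10, 12, 15) = (NOT c AND NOT b AND NOT a AND NOT d) OR (NOT c AND NOT b AND a AND d) OR (NOT c AND b AND NOT a AND d) OR (NOT c AND b AND a AND NOT d) OR (c AND NOT b AND NOT a AND d) OR (c AND NOT b AND a AND NOT d) OR (c AND b AND NOT a AND NOT d) OR (c AND b AND a AND d)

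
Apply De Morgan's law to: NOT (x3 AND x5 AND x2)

NOT x3 OR NOT x5 OR NOT x2
De Morgan's: NOT(AND of terms) = OR of negations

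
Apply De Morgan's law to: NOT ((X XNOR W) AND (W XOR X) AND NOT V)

NOT (X XNOR W) OR NOT (W XOR X) OR V
De Morgan's: NOT(AND of terms) = OR of negations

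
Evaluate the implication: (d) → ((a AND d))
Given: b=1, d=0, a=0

Antecedent (d) = 0; consequent ((a AND d)) = 0.
0 → 0 = 1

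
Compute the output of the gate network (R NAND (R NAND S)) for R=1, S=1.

Substituting: (1 NAND (1 NAND 1))
= 1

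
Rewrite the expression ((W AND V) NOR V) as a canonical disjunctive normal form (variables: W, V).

(NOT W AND NOT V) OR (W AND NOT V)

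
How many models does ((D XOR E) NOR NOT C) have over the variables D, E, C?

Satisfying assignments: (0,0,1), (1,1,1)
Count: 2 out of 8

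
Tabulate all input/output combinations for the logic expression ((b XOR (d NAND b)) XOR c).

d | b | c | Output
------------------
0 | 0 | 0 | 1
0 | 0 | 1 | 0
0 | 1 | 0 | 0
0 | 1 | 1 | 1
1 | 0 | 0 | 1
1 | 0 | 1 | 0
1 | 1 | 0 | 1
1 | 1 | 1 | 0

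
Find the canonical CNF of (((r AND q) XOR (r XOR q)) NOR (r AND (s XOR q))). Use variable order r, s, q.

(r OR s OR NOT q) AND (r OR NOT s OR NOT q) AND (NOT r OR s OR q) AND (NOT r OR s OR NOT q) AND (NOT r OR NOT s OR q) AND (NOT r OR NOT s OR NOT q)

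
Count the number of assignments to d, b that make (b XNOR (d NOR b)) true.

Satisfying assignments: (1,0)
Count: 1 out of 4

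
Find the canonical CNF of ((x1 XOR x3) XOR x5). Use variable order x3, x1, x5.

(x3 OR x1 OR x5) AND (x3 OR NOT x1 OR NOT x5) AND (NOT x3 OR x1 OR NOT x5) AND (NOT x3 OR NOT x1 OR x5)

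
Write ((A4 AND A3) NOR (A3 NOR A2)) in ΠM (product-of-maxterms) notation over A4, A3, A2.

ΠM(0, 4, 6, 7) = (A4 OR A3 OR A2) AND (NOT A4 OR A3 OR A2) AND (NOT A4 OR NOT A3 OR A2) AND (NOT A4 OR NOT A3 OR NOT A2)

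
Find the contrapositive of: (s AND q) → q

Contrapositive: NOT q → NOT (s AND q)
Note: A statement and its contrapositive are logically equivalent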